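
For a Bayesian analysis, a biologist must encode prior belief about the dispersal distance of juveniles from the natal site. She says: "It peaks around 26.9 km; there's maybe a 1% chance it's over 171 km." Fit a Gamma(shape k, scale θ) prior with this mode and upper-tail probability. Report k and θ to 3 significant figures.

Gamma(k,θ) with k>1 has mode (k−1)θ, so θ = 26.9/(k−1).
Need P(X < 171) = 0.99 with θ tied to k this way. Start at k = 2, θ = 26.9: P(X<171) ≈ 0.987.
Too low — raise k to concentrate. Iterating converges to k ≈ 2.06.
Then θ = 26.9/(2.06−1) ≈ 25.3.

k ≈ 2.06, θ ≈ 25.3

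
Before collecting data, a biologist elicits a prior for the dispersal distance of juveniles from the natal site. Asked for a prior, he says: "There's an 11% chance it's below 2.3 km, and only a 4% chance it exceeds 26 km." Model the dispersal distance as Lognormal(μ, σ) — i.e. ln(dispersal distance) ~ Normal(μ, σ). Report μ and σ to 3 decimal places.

μ ≈ 1.832, σ ≈ 0.815

If T ~ Lognormal(μ,σ) then ln T ~ Normal(μ,σ), so the p-quantile of ln T is μ + z_p·σ.
ln(2.3) = 0.8329 and ln(26) = 3.258; z_{0.11} = -1.227, z_{0.96} = 1.751.
σ = (3.258 − 0.8329)/(1.751 − (-1.227)) = 0.815.
μ = 0.8329 − (-1.227)·0.815 = 1.832.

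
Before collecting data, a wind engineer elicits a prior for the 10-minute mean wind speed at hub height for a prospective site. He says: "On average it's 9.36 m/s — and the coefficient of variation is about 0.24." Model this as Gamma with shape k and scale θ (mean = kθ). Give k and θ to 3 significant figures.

For Gamma(k, scale θ): mean = kθ, variance = kθ², so CV = 1/√k.
CV = 0.24, hence k = 1/CV² = 17.4.
Then θ = mean/k = 9.36/17.4 = 0.539.

k ≈ 17.4, θ ≈ 0.539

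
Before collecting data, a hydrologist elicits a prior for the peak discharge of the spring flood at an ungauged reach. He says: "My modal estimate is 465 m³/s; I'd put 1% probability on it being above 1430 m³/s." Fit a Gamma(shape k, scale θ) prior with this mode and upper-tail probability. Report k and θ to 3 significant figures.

Gamma(k,θ) with k>1 has mode (k−1)θ, so θ = 465/(k−1).
Need P(X < 1430) = 0.99 with θ tied to k this way. Start at k = 2, θ = 465: P(X<1430) ≈ 0.812.
Too low — raise k to concentrate. Iterating converges to k ≈ 4.55.
Then θ = 465/(4.55−1) ≈ 131.

k ≈ 4.55, θ ≈ 131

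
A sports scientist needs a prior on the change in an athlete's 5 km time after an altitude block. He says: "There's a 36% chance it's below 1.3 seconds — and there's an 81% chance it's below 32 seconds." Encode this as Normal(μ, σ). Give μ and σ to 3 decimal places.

μ = 10.201, σ = 24.831

The p-quantile of Normal(μ,σ) is μ + z_p·σ, with z_{0.36} = -0.3585 and z_{0.81} = 0.8779.
Eliminate σ: μ = (z₂·x₁ − z₁·x₂)/(z₂ − z₁) = (0.8779·1.3 − (-0.3585)·32)/1.236 = 10.201.
Then σ = (x₂ − x₁)/(z₂ − z₁) = (32 − 1.3)/1.236 = 24.831.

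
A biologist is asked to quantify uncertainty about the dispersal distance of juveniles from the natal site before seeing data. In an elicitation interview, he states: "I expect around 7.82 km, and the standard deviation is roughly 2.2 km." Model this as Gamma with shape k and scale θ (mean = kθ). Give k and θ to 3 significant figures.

For Gamma(k, scale θ): mean = kθ, variance = kθ², so CV = 1/√k.
CV = SD/mean = 2.2/7.82 = 0.2813, hence k = 1/CV² = 12.6.
Then θ = mean/k = 7.82/12.6 = 0.619.

k ≈ 12.6, θ ≈ 0.619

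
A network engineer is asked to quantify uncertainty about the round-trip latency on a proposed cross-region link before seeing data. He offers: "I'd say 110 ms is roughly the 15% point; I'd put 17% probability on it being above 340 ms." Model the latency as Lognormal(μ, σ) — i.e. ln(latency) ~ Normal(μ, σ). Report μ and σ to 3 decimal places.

μ ≈ 5.288, σ ≈ 0.567

If T ~ Lognormal(μ,σ) then ln T ~ Normal(μ,σ), so the p-quantile of ln T is μ + z_p·σ.
ln(110) = 4.7 and ln(340) = 5.829; z_{0.15} = -1.036, z_{0.83} = 0.9542.
σ = (5.829 − 4.7)/(0.9542 − (-1.036)) = 0.567.
μ = 4.7 − (-1.036)·0.567 = 5.288.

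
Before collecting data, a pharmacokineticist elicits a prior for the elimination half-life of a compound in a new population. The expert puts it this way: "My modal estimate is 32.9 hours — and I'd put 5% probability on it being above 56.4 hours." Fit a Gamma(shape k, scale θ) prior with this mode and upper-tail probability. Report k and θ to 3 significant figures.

Gamma(k,θ) with k>1 has mode (k−1)θ, so θ = 32.9/(k−1).
Need P(X < 56.4) = 0.95 with θ tied to k this way. Start at k = 2, θ = 32.9: P(X<56.4) ≈ 0.511.
Too low — raise k to concentrate. Iterating converges to k ≈ 10.6.
Then θ = 32.9/(10.6−1) ≈ 3.42.

k ≈ 10.6, θ ≈ 3.42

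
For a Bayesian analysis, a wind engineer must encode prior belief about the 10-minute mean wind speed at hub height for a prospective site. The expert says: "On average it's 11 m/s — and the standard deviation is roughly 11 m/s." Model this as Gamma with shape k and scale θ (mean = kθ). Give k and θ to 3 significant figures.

k ≈ 1, θ ≈ 11

For Gamma(k, scale θ): mean = kθ, variance = kθ², so CV = 1/√k.
CV = SD/mean = 11/11 = 1, hence k = 1/CV² = 1.
Then θ = mean/k = 11/1 = 11.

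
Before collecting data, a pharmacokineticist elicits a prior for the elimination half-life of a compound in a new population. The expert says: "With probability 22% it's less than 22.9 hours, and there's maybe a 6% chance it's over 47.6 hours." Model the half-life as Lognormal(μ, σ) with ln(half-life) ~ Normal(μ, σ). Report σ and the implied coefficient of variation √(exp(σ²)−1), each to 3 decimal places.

σ ≈ 0.314, CV ≈ 0.322

If T ~ Lognormal(μ,σ) then ln T ~ Normal(μ,σ), so the p-quantile of ln T is μ + z_p·σ.
ln(22.9) = 3.131 and ln(47.6) = 3.863; z_{0.22} = -0.7722, z_{0.94} = 1.555.
σ = (3.863 − 3.131)/(1.555 − (-0.7722)) = 0.314.
μ = 3.131 − (-0.7722)·0.314 = 3.374.
CV = √(exp(σ²)−1) = √(exp(0.0989)−1) = 0.322.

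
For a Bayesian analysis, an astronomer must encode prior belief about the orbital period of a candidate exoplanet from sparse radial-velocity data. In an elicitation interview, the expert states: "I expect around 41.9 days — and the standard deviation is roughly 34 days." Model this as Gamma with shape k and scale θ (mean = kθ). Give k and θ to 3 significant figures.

k ≈ 1.52, θ ≈ 27.6

For Gamma(k, scale θ): mean = kθ, variance = kθ², so CV = 1/√k.
CV = SD/mean = 34/41.9 = 0.8115, hence k = 1/CV² = 1.52.
Then θ = mean/k = 41.9/1.52 = 27.6.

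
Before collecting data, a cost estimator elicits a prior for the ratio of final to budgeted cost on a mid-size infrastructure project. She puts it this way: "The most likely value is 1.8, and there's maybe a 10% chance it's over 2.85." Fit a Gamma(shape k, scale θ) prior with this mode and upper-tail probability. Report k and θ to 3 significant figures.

k ≈ 9.88, θ ≈ 0.203

Gamma(k,θ) with k>1 has mode (k−1)θ, so θ = 1.8/(k−1).
Need P(X < 2.85) = 0.9 with θ tied to k this way. Start at k = 2, θ = 1.8: P(X<2.85) ≈ 0.470.
Too low — raise k to concentrate. Iterating converges to k ≈ 9.88.
Then θ = 1.8/(9.88−1) ≈ 0.203.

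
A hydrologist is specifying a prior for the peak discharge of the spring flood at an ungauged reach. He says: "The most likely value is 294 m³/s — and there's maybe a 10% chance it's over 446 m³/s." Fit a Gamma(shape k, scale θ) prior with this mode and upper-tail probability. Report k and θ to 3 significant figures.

k ≈ 11.7, θ ≈ 27.4

Gamma(k,θ) with k>1 has mode (k−1)θ, so θ = 294/(k−1).
Need P(X < 446) = 0.9 with θ tied to k this way. Start at k = 2, θ = 294: P(X<446) ≈ 0.448.
Too low — raise k to concentrate. Iterating converges to k ≈ 11.7.
Then θ = 294/(11.7−1) ≈ 27.4.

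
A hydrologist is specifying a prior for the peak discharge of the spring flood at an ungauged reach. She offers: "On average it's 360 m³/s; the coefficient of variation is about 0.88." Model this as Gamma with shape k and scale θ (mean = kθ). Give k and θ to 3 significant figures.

k ≈ 1.29, θ ≈ 279

For Gamma(k, scale θ): mean = kθ, variance = kθ², so CV = 1/√k.
CV = 0.88, hence k = 1/CV² = 1.29.
Then θ = mean/k = 360/1.29 = 279.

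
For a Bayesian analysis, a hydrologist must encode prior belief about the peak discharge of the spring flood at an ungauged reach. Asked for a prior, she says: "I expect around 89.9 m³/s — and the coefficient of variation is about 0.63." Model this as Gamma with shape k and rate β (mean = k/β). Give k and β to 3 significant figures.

For Gamma(k, rate β): mean = k/β, variance = k/β², so CV = 1/√k.
CV = 0.63, hence k = 1/CV² = 2.52.
Then β = k/mean = 2.52/89.9 = 0.028.

k ≈ 2.52, β ≈ 0.028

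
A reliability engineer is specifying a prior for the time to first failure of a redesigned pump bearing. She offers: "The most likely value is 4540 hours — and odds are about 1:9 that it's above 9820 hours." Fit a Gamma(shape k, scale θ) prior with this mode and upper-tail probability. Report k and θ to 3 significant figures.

k ≈ 4.23, θ ≈ 1410

Gamma(k,θ) with k>1 has mode (k−1)θ, so θ = 4540/(k−1).
Need P(X < 9820) = 0.9 with θ tied to k this way. Start at k = 2, θ = 4540: P(X<9820) ≈ 0.636.
Too low — raise k to concentrate. Iterating converges to k ≈ 4.23.
Then θ = 4540/(4.23−1) ≈ 1410.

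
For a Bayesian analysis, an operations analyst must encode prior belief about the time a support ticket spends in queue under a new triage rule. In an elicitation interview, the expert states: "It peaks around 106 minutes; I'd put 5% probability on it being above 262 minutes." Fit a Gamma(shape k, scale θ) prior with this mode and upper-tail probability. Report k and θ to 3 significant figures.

k ≈ 4.32, θ ≈ 31.9

Gamma(k,θ) with k>1 has mode (k−1)θ, so θ = 106/(k−1).
Need P(X < 262) = 0.95 with θ tied to k this way. Start at k = 2, θ = 106: P(X<262) ≈ 0.707.
Too low — raise k to concentrate. Iterating converges to k ≈ 4.32.
Then θ = 106/(4.32−1) ≈ 31.9.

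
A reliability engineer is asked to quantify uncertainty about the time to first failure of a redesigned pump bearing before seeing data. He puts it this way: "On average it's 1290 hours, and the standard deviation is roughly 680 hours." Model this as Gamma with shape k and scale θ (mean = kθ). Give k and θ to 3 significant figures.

For Gamma(k, scale θ): mean = kθ, variance = kθ², so CV = 1/√k.
CV = SD/mean = 680/1290 = 0.5271, hence k = 1/CV² = 3.6.
Then θ = mean/k = 1290/3.6 = 358.

k ≈ 3.6, θ ≈ 358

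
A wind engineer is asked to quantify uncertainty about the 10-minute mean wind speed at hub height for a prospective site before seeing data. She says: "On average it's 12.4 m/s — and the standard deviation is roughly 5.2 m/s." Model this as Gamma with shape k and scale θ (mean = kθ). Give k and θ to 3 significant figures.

For Gamma(k, scale θ): mean = kθ, variance = kθ², so CV = 1/√k.
CV = SD/mean = 5.2/12.4 = 0.4194, hence k = 1/CV² = 5.69.
Then θ = mean/k = 12.4/5.69 = 2.18.

k ≈ 5.69, θ ≈ 2.18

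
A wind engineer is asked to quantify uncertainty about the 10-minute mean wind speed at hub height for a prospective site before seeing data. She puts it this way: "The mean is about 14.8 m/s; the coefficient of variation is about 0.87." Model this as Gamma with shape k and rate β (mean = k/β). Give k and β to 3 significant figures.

For Gamma(k, rate β): mean = k/β, variance = k/β², so CV = 1/√k.
CV = 0.87, hence k = 1/CV² = 1.32.
Then β = k/mean = 1.32/14.8 = 0.0893.

k ≈ 1.32, β ≈ 0.0893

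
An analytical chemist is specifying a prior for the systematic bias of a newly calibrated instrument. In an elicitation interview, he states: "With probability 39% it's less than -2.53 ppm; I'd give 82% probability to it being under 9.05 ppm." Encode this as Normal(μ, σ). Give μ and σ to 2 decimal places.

μ = 0.18, σ = 9.69

The p-quantile of Normal(μ,σ) is μ + z_p·σ, with z_{0.39} = -0.2793 and z_{0.82} = 0.9154.
Eliminate σ: μ = (z₂·x₁ − z₁·x₂)/(z₂ − z₁) = (0.9154·-2.53 − (-0.2793)·9.05)/1.195 = 0.18.
Then σ = (x₂ − x₁)/(z₂ − z₁) = (9.05 − -2.53)/1.195 = 9.69.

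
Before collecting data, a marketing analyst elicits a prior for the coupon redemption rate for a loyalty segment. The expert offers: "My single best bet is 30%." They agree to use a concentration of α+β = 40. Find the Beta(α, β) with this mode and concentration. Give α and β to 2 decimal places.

For α,β > 1 the Beta mode is (α−1)/(α+β−2). With α+β = 40, the mode is (α−1)/38.
Set (α−1)/38 = 0.3 → α = 1 + 0.3·38 = 12.40.
β = 40 − α = 27.60.

α = 12.40, β = 27.60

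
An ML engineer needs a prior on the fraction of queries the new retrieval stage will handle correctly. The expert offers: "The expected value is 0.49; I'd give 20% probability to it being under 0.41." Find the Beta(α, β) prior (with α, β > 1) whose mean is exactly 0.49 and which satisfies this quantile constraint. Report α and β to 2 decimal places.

α ≈ 13.64, β ≈ 14.20

With mean 0.49 fixed, write α = 0.49s, β = 0.51s where s = α+β.
Need P(θ < 0.41) = 0.2 under Beta(0.49s, 0.51s). Normal approximation: (q−m)/√(m(1−m)/s) ≈ z_{0.2} = -0.842, so s ≈ 0.49·0.51·(-0.842)²/(0.41−0.49)² = 27.7.
At s = 27.7: P(θ<0.41) ≈ 0.201. Adjusting to match 0.2 gives s ≈ 27.84.
So α = 0.49·27.84 ≈ 13.64, β = 0.51·27.84 ≈ 14.20.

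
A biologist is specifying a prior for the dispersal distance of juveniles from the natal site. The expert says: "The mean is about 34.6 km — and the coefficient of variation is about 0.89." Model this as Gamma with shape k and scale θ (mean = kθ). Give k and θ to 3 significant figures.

k ≈ 1.26, θ ≈ 27.4

For Gamma(k, scale θ): mean = kθ, variance = kθ², so CV = 1/√k.
CV = 0.89, hence k = 1/CV² = 1.26.
Then θ = mean/k = 34.6/1.26 = 27.4.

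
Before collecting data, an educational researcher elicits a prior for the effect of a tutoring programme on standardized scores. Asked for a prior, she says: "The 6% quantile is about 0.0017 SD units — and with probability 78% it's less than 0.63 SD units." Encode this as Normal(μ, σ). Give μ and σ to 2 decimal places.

The p-quantile of Normal(μ,σ) is μ + z_p·σ, with z_{0.06} = -1.555 and z_{0.78} = 0.7722.
Eliminate σ: μ = (z₂·x₁ − z₁·x₂)/(z₂ − z₁) = (0.7722·0.0017 − (-1.555)·0.63)/2.327 = 0.42.
Then σ = (x₂ − x₁)/(z₂ − z₁) = (0.63 − 0.0017)/2.327 = 0.27.

μ = 0.42, σ = 0.27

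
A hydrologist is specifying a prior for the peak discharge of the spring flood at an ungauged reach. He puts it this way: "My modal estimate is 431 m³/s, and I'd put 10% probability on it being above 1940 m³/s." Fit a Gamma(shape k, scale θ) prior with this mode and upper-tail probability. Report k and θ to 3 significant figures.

k ≈ 1.8, θ ≈ 541

Gamma(k,θ) with k>1 has mode (k−1)θ, so θ = 431/(k−1).
Need P(X < 1940) = 0.9 with θ tied to k this way. Start at k = 2, θ = 431: P(X<1940) ≈ 0.939.
Too high — lower k to spread out. Iterating converges to k ≈ 1.8.
Then θ = 431/(1.8−1) ≈ 541.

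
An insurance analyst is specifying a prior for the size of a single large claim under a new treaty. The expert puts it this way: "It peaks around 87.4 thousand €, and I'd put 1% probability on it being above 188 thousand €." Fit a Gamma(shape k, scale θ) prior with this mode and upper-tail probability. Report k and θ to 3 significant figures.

k ≈ 9.25, θ ≈ 10.6

Gamma(k,θ) with k>1 has mode (k−1)θ, so θ = 87.4/(k−1).
Need P(X < 188) = 0.99 with θ tied to k this way. Start at k = 2, θ = 87.4: P(X<188) ≈ 0.633.
Too low — raise k to concentrate. Iterating converges to k ≈ 9.25.
Then θ = 87.4/(9.25−1) ≈ 10.6.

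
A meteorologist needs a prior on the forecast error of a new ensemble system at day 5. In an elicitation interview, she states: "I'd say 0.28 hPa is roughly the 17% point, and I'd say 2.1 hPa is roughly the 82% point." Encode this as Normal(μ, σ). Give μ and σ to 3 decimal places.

μ = 1.209, σ = 0.974

For Normal(μ,σ), the p-quantile is μ + z_p·σ. Here z_{0.17} = -0.9542, z_{0.82} = 0.9154.
So 0.28 = μ − 0.9542σ and 2.1 = μ + 0.9154σ.
Subtracting: σ = (2.1 − 0.28)/(0.9154 − (-0.9542)) = 0.974.
Then μ = 0.28 − (-0.9542)·0.974 = 1.209.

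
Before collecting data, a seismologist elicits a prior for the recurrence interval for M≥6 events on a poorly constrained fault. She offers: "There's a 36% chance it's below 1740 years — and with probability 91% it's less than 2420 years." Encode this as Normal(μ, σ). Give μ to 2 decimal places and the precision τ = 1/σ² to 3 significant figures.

For Normal(μ,σ), the p-quantile is μ + z_p·σ. Here z_{0.36} = -0.3585, z_{0.91} = 1.341.
So 1740 = μ − 0.3585σ and 2420 = μ + 1.341σ.
Subtracting: σ = (2420 − 1740)/(1.341 − (-0.3585)) = 400.19.
Then μ = 1740 − (-0.3585)·400.19 = 1883.45.
Precision τ = 1/σ² = 1/400.2² = 6.24e-06.

μ = 1883.45, τ = 6.24e-06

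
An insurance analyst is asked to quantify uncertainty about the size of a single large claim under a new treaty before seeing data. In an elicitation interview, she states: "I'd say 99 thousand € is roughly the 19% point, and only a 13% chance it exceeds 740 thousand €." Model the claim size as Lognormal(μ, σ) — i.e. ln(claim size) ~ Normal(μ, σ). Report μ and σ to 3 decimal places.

μ ≈ 5.476, σ ≈ 1.004

If T ~ Lognormal(μ,σ) then ln T ~ Normal(μ,σ), so the p-quantile of ln T is μ + z_p·σ.
ln(99) = 4.595 and ln(740) = 6.607; z_{0.19} = -0.8779, z_{0.87} = 1.126.
σ = (6.607 − 4.595)/(1.126 − (-0.8779)) = 1.004.
μ = 4.595 − (-0.8779)·1.004 = 5.476.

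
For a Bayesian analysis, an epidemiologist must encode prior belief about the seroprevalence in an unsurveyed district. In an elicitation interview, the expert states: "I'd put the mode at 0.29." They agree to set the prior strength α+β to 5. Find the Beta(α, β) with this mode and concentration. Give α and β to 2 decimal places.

For α,β > 1 the Beta mode is (α−1)/(α+β−2). With α+β = 5, the mode is (α−1)/3.
Set (α−1)/3 = 0.29 → α = 1 + 0.29·3 = 1.87.
β = 5 − α = 3.13.

α = 1.87, β = 3.13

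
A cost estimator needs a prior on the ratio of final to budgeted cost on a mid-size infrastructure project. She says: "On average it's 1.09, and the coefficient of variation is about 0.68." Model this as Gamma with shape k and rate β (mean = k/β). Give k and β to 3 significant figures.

For Gamma(k, rate β): mean = k/β, variance = k/β², so CV = 1/√k.
CV = 0.68, hence k = 1/CV² = 2.16.
Then β = k/mean = 2.16/1.09 = 1.98.

k ≈ 2.16, β ≈ 1.98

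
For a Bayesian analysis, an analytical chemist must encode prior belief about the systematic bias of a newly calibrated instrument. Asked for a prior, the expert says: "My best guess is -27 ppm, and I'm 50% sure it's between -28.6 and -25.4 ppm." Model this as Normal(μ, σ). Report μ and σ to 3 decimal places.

μ = -27.000, σ = 2.372

A symmetric 50% interval runs μ ± z·σ with z = 0.6745.
Half-width = 1.6, so σ = 1.6/0.6745 = 2.372.
μ is the stated best guess, -27.000.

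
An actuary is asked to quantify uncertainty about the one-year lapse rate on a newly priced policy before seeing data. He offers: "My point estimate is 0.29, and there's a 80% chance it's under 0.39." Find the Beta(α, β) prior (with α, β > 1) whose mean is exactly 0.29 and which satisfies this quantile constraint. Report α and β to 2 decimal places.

With mean 0.29 fixed, write α = 0.29s, β = 0.71s where s = α+β.
Need P(θ < 0.39) = 0.8 under Beta(0.29s, 0.71s). Normal approximation: (q−m)/√(m(1−m)/s) ≈ z_{0.8} = 0.842, so s ≈ 0.29·0.71·(0.842)²/(0.39−0.29)² = 14.6.
At s = 14.6: P(θ<0.39) ≈ 0.807. Adjusting to match 0.8 gives s ≈ 13.65.
So α = 0.29·13.65 ≈ 3.96, β = 0.71·13.65 ≈ 9.69.

α ≈ 3.96, β ≈ 9.69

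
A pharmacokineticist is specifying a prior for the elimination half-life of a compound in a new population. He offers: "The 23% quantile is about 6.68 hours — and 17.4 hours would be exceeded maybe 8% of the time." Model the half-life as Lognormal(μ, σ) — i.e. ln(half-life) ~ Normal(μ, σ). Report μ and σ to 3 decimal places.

If T ~ Lognormal(μ,σ) then ln T ~ Normal(μ,σ), so the p-quantile of ln T is μ + z_p·σ.
ln(6.68) = 1.899 and ln(17.4) = 2.856; z_{0.23} = -0.7388, z_{0.92} = 1.405.
σ = (2.856 − 1.899)/(1.405 − (-0.7388)) = 0.447.
μ = 1.899 − (-0.7388)·0.447 = 2.229.

μ ≈ 2.229, σ ≈ 0.447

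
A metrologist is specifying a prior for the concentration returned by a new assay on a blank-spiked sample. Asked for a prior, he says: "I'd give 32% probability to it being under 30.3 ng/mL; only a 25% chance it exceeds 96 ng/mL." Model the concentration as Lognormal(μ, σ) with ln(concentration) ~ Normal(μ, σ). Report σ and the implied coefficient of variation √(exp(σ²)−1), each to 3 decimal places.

If T ~ Lognormal(μ,σ) then ln T ~ Normal(μ,σ), so the p-quantile of ln T is μ + z_p·σ.
ln(30.3) = 3.411 and ln(96) = 4.564; z_{0.32} = -0.4677, z_{0.75} = 0.6745.
σ = (4.564 − 3.411)/(0.6745 − (-0.4677)) = 1.010.
μ = 3.411 − (-0.4677)·1.010 = 3.883.
CV = √(exp(σ²)−1) = √(exp(1.0194)−1) = 1.331.

σ ≈ 1.010, CV ≈ 1.331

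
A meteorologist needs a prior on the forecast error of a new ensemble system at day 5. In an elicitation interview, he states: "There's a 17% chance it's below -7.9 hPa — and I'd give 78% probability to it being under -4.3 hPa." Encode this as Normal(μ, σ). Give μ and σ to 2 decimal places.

The p-quantile of Normal(μ,σ) is μ + z_p·σ, with z_{0.17} = -0.9542 and z_{0.78} = 0.7722.
Eliminate σ: μ = (z₂·x₁ − z₁·x₂)/(z₂ − z₁) = (0.7722·-7.9 − (-0.9542)·-4.3)/1.726 = -5.91.
Then σ = (x₂ − x₁)/(z₂ − z₁) = (-4.3 − -7.9)/1.726 = 2.09.

μ = -5.91, σ = 2.09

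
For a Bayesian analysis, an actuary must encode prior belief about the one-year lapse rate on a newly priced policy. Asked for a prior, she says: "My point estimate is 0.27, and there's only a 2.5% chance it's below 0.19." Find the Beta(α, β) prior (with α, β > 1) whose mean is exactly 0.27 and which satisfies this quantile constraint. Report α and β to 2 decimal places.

With mean 0.27 fixed, write α = 0.27s, β = 0.73s where s = α+β.
Need P(θ < 0.19) = 0.025 under Beta(0.27s, 0.73s). Normal approximation: (q−m)/√(m(1−m)/s) ≈ z_{0.025} = -1.96, so s ≈ 0.27·0.73·(-1.96)²/(0.19−0.27)² = 118.3.
At s = 118.3: P(θ<0.19) ≈ 0.019. Adjusting to match 0.025 gives s ≈ 105.34.
So α = 0.27·105.34 ≈ 28.44, β = 0.73·105.34 ≈ 76.90.

α ≈ 28.44, β ≈ 76.90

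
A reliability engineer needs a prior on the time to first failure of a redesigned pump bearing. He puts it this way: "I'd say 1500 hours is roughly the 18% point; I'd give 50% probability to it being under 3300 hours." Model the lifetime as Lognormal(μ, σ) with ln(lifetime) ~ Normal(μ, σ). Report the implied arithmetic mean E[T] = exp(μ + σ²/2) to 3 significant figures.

If T ~ Lognormal(μ,σ) then ln T ~ Normal(μ,σ), so the p-quantile of ln T is μ + z_p·σ.
ln(1500) = 7.313 and ln(3300) = 8.102; z_{0.18} = -0.9154, z_{0.5} = 0.
σ = (8.102 − 7.313)/(0 − (-0.9154)) = 0.861.
μ = 7.313 − (-0.9154)·0.861 = 8.102.
E[T] = exp(μ + σ²/2) = exp(8.102 + 0.3710) = 4780 hours.

E[T] ≈ 4780 hours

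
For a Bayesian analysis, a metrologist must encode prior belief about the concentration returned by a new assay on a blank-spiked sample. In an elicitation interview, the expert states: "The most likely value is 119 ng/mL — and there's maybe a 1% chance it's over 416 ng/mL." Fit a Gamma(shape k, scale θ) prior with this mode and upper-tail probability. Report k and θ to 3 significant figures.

k ≈ 3.77, θ ≈ 43

Gamma(k,θ) with k>1 has mode (k−1)θ, so θ = 119/(k−1).
Need P(X < 416) = 0.99 with θ tied to k this way. Start at k = 2, θ = 119: P(X<416) ≈ 0.864.
Too low — raise k to concentrate. Iterating converges to k ≈ 3.77.
Then θ = 119/(3.77−1) ≈ 43.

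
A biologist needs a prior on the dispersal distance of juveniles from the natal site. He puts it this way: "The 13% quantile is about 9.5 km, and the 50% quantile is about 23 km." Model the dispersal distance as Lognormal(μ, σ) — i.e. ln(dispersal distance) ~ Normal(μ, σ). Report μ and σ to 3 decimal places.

μ ≈ 3.135, σ ≈ 0.785

If T ~ Lognormal(μ,σ) then ln T ~ Normal(μ,σ), so the p-quantile of ln T is μ + z_p·σ.
ln(9.5) = 2.251 and ln(23) = 3.135; z_{0.13} = -1.126, z_{0.5} = 0.
σ = (3.135 − 2.251)/(0 − (-1.126)) = 0.785.
μ = 2.251 − (-1.126)·0.785 = 3.135.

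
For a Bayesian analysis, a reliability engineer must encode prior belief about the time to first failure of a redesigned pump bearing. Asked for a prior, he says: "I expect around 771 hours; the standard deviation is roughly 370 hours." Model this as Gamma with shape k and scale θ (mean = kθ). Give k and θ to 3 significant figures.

For Gamma(k, scale θ): mean = kθ, variance = kθ², so CV = 1/√k.
CV = SD/mean = 370/771 = 0.4799, hence k = 1/CV² = 4.34.
Then θ = mean/k = 771/4.34 = 178.

k ≈ 4.34, θ ≈ 178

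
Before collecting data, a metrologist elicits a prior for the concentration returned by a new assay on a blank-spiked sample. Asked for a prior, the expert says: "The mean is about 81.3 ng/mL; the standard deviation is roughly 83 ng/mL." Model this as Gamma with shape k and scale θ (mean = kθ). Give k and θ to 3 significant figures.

k ≈ 0.959, θ ≈ 84.7

For Gamma(k, scale θ): mean = kθ, variance = kθ², so CV = 1/√k.
CV = SD/mean = 83/81.3 = 1.021, hence k = 1/CV² = 0.959.
Then θ = mean/k = 81.3/0.959 = 84.7.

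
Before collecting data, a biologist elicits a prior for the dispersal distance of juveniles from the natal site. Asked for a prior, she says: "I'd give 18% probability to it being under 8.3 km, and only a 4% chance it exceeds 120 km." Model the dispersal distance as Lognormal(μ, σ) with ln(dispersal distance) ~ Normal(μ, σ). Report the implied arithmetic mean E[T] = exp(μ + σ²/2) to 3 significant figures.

E[T] ≈ 34.3 km

If T ~ Lognormal(μ,σ) then ln T ~ Normal(μ,σ), so the p-quantile of ln T is μ + z_p·σ.
ln(8.3) = 2.116 and ln(120) = 4.787; z_{0.18} = -0.9154, z_{0.96} = 1.751.
σ = (4.787 − 2.116)/(1.751 − (-0.9154)) = 1.002.
μ = 2.116 − (-0.9154)·1.002 = 3.033.
E[T] = exp(μ + σ²/2) = exp(3.033 + 0.5019) = 34.3 km.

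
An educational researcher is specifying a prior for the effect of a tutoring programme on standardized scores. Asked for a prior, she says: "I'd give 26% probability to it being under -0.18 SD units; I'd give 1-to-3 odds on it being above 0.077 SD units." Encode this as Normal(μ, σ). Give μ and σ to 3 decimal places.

μ = -0.055, σ = 0.195

The p-quantile of Normal(μ,σ) is μ + z_p·σ, with z_{0.26} = -0.6433 and z_{0.75} = 0.6745.
Eliminate σ: μ = (z₂·x₁ − z₁·x₂)/(z₂ − z₁) = (0.6745·-0.18 − (-0.6433)·0.077)/1.318 = -0.055.
Then σ = (x₂ − x₁)/(z₂ − z₁) = (0.077 − -0.18)/1.318 = 0.195.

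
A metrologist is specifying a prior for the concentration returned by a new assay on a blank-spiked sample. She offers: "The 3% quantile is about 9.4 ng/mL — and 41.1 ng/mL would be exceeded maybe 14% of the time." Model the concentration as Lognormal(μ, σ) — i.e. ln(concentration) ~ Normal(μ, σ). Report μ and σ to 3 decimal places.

μ ≈ 3.178, σ ≈ 0.498

If T ~ Lognormal(μ,σ) then ln T ~ Normal(μ,σ), so the p-quantile of ln T is μ + z_p·σ.
ln(9.4) = 2.241 and ln(41.1) = 3.716; z_{0.03} = -1.881, z_{0.86} = 1.08.
σ = (3.716 − 2.241)/(1.08 − (-1.881)) = 0.498.
μ = 2.241 − (-1.881)·0.498 = 3.178.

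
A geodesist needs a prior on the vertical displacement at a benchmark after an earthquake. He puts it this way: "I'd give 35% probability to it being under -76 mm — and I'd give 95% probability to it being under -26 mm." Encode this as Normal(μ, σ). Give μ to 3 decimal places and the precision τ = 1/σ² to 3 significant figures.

μ = -66.510, τ = 0.00165

The p-quantile of Normal(μ,σ) is μ + z_p·σ, with z_{0.35} = -0.3853 and z_{0.95} = 1.645.
Eliminate σ: μ = (z₂·x₁ − z₁·x₂)/(z₂ − z₁) = (1.645·-76 − (-0.3853)·-26)/2.03 = -66.510.
Then σ = (x₂ − x₁)/(z₂ − z₁) = (-26 − -76)/2.03 = 24.628.
Precision τ = 1/σ² = 1/24.63² = 0.00165.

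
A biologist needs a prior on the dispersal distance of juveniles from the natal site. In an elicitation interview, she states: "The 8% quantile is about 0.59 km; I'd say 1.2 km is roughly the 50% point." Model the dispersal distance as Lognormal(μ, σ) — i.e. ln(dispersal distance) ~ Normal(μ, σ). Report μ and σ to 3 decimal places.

μ ≈ 0.182, σ ≈ 0.505

If T ~ Lognormal(μ,σ) then ln T ~ Normal(μ,σ), so the p-quantile of ln T is μ + z_p·σ.
ln(0.59) = -0.5276 and ln(1.2) = 0.1823; z_{0.08} = -1.405, z_{0.5} = 0.
σ = (0.1823 − -0.5276)/(0 − (-1.405)) = 0.505.
μ = -0.5276 − (-1.405)·0.505 = 0.182.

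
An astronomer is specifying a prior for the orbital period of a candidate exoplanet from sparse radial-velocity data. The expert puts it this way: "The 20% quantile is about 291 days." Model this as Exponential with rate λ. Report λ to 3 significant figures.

P(T < 291.0) = 1 − e^(−λ·291.0) = 0.2, so λ = −ln(1−0.2)/291.0 = −ln(0.8)/291.0 = 0.000767.

λ ≈ 0.000767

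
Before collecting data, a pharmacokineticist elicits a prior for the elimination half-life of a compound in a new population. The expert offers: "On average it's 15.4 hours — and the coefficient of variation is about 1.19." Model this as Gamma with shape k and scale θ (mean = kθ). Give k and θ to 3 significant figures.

For Gamma(k, scale θ): mean = kθ, variance = kθ², so CV = 1/√k.
CV = 1.19, hence k = 1/CV² = 0.706.
Then θ = mean/k = 15.4/0.706 = 21.8.

k ≈ 0.706, θ ≈ 21.8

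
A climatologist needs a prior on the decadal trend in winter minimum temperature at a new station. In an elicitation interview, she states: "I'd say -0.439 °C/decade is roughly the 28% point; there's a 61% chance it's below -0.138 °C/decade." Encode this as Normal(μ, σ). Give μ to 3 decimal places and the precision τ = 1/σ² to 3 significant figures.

The p-quantile of Normal(μ,σ) is μ + z_p·σ, with z_{0.28} = -0.5828 and z_{0.61} = 0.2793.
Eliminate σ: μ = (z₂·x₁ − z₁·x₂)/(z₂ − z₁) = (0.2793·-0.439 − (-0.5828)·-0.138)/0.8622 = -0.236.
Then σ = (x₂ − x₁)/(z₂ − z₁) = (-0.138 − -0.439)/0.8622 = 0.349.
Precision τ = 1/σ² = 1/0.3491² = 8.2.

μ = -0.236, τ = 8.2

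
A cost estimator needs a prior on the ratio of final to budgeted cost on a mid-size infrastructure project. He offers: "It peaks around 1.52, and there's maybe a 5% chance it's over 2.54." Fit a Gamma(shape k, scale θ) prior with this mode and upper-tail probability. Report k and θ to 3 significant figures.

Gamma(k,θ) with k>1 has mode (k−1)θ, so θ = 1.52/(k−1).
Need P(X < 2.54) = 0.95 with θ tied to k this way. Start at k = 2, θ = 1.52: P(X<2.54) ≈ 0.498.
Too low — raise k to concentrate. Iterating converges to k ≈ 11.6.
Then θ = 1.52/(11.6−1) ≈ 0.143.

k ≈ 11.6, θ ≈ 0.143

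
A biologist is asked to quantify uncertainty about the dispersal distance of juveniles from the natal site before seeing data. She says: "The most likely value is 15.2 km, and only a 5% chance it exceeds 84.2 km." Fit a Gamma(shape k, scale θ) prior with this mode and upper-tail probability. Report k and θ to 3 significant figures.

k ≈ 1.8, θ ≈ 19.1

Gamma(k,θ) with k>1 has mode (k−1)θ, so θ = 15.2/(k−1).
Need P(X < 84.2) = 0.95 with θ tied to k this way. Start at k = 2, θ = 15.2: P(X<84.2) ≈ 0.974.
Too high — lower k to spread out. Iterating converges to k ≈ 1.8.
Then θ = 15.2/(1.8−1) ≈ 19.1.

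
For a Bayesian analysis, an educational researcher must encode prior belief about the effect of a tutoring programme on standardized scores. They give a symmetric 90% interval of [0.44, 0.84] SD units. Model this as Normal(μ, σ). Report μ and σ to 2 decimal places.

μ = 0.64, σ = 0.12

A symmetric 90% interval runs μ ± z·σ with z = 1.645.
Half-width = 0.2, so σ = 0.2/1.645 = 0.12.
μ is the interval midpoint, 0.64.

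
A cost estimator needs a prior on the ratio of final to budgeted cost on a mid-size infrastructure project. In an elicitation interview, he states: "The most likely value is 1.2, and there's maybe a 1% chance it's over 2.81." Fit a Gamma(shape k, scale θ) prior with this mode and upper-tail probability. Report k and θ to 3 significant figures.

Gamma(k,θ) with k>1 has mode (k−1)θ, so θ = 1.2/(k−1).
Need P(X < 2.81) = 0.99 with θ tied to k this way. Start at k = 2, θ = 1.2: P(X<2.81) ≈ 0.679.
Too low — raise k to concentrate. Iterating converges to k ≈ 7.57.
Then θ = 1.2/(7.57−1) ≈ 0.183.

k ≈ 7.57, θ ≈ 0.183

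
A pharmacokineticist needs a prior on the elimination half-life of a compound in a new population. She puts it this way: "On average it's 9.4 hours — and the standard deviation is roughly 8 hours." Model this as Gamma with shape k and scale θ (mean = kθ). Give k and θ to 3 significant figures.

k ≈ 1.38, θ ≈ 6.81

For Gamma(k, scale θ): mean = kθ, variance = kθ², so CV = 1/√k.
CV = SD/mean = 8/9.4 = 0.8511, hence k = 1/CV² = 1.38.
Then θ = mean/k = 9.4/1.38 = 6.81.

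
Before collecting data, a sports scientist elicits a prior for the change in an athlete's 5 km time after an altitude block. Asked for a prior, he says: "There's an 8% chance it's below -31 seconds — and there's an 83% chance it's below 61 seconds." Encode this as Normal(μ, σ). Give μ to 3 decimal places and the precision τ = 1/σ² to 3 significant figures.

μ = 23.792, τ = 0.000658

For Normal(μ,σ), the p-quantile is μ + z_p·σ. Here z_{0.08} = -1.405, z_{0.83} = 0.9542.
So -31 = μ − 1.405σ and 61 = μ + 0.9542σ.
Subtracting: σ = (61 − -31)/(0.9542 − (-1.405)) = 38.996.
Then μ = -31 − (-1.405)·38.996 = 23.792.
Precision τ = 1/σ² = 1/39² = 0.000658.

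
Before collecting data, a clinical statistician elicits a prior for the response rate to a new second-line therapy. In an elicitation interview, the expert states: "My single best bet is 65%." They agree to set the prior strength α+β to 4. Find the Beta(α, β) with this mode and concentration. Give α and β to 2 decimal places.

For α,β > 1 the Beta mode is (α−1)/(α+β−2). With α+β = 4, the mode is (α−1)/2.
Set (α−1)/2 = 0.65 → α = 1 + 0.65·2 = 2.30.
β = 4 − α = 1.70.

α = 2.30, β = 1.70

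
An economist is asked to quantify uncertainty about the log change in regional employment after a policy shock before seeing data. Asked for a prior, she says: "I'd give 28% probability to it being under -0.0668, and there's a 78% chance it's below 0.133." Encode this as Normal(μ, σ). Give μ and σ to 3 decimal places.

μ = 0.019, σ = 0.147

The p-quantile of Normal(μ,σ) is μ + z_p·σ, with z_{0.28} = -0.5828 and z_{0.78} = 0.7722.
Eliminate σ: μ = (z₂·x₁ − z₁·x₂)/(z₂ − z₁) = (0.7722·-0.0668 − (-0.5828)·0.133)/1.355 = 0.019.
Then σ = (x₂ − x₁)/(z₂ − z₁) = (0.133 − -0.0668)/1.355 = 0.147.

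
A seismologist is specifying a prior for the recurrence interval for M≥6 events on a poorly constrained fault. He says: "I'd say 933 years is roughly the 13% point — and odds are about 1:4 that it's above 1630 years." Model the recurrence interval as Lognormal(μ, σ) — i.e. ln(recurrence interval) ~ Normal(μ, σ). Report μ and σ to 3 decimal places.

If T ~ Lognormal(μ,σ) then ln T ~ Normal(μ,σ), so the p-quantile of ln T is μ + z_p·σ.
ln(933) = 6.838 and ln(1630) = 7.396; z_{0.13} = -1.126, z_{0.8} = 0.8416.
σ = (7.396 − 6.838)/(0.8416 − (-1.126)) = 0.283.
μ = 6.838 − (-1.126)·0.283 = 7.158.

μ ≈ 7.158, σ ≈ 0.283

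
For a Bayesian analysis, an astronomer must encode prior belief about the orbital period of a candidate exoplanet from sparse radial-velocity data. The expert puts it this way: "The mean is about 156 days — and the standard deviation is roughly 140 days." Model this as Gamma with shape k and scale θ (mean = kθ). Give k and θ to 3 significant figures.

For Gamma(k, scale θ): mean = kθ, variance = kθ², so CV = 1/√k.
CV = SD/mean = 140/156 = 0.8974, hence k = 1/CV² = 1.24.
Then θ = mean/k = 156/1.24 = 126.

k ≈ 1.24, θ ≈ 126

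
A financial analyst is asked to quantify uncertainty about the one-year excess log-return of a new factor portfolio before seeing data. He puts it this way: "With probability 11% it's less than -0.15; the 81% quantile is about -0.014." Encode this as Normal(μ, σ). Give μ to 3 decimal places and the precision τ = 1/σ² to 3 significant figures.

μ = -0.071, τ = 239

The p-quantile of Normal(μ,σ) is μ + z_p·σ, with z_{0.11} = -1.227 and z_{0.81} = 0.8779.
Eliminate σ: μ = (z₂·x₁ − z₁·x₂)/(z₂ − z₁) = (0.8779·-0.15 − (-1.227)·-0.014)/2.104 = -0.071.
Then σ = (x₂ − x₁)/(z₂ − z₁) = (-0.014 − -0.15)/2.104 = 0.065.
Precision τ = 1/σ² = 1/0.06463² = 239.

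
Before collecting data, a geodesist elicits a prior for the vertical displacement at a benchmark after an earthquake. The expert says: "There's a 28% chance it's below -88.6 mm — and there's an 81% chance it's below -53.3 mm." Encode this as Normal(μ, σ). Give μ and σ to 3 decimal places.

The p-quantile of Normal(μ,σ) is μ + z_p·σ, with z_{0.28} = -0.5828 and z_{0.81} = 0.8779.
Eliminate σ: μ = (z₂·x₁ − z₁·x₂)/(z₂ − z₁) = (0.8779·-88.6 − (-0.5828)·-53.3)/1.461 = -74.515.
Then σ = (x₂ − x₁)/(z₂ − z₁) = (-53.3 − -88.6)/1.461 = 24.166.

μ = -74.515, σ = 24.166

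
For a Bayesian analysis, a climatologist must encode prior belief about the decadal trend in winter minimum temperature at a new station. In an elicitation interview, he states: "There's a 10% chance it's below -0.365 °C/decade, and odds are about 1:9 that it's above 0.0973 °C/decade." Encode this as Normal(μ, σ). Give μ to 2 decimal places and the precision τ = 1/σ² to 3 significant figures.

The p-quantile of Normal(μ,σ) is μ + z_p·σ, with z_{0.1} = -1.282 and z_{0.9} = 1.282.
Eliminate σ: μ = (z₂·x₁ − z₁·x₂)/(z₂ − z₁) = (1.282·-0.365 − (-1.282)·0.0973)/2.563 = -0.13.
Then σ = (x₂ − x₁)/(z₂ − z₁) = (0.0973 − -0.365)/2.563 = 0.18.
Precision τ = 1/σ² = 1/0.1804² = 30.7.

μ = -0.13, τ = 30.7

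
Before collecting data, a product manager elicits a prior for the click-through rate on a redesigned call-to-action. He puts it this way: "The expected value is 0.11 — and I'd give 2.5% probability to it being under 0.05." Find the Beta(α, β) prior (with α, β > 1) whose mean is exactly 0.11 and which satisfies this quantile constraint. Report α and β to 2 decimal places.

With mean 0.11 fixed, write α = 0.11s, β = 0.89s where s = α+β.
Need P(θ < 0.05) = 0.025 under Beta(0.11s, 0.89s). Normal approximation: (q−m)/√(m(1−m)/s) ≈ z_{0.025} = -1.96, so s ≈ 0.11·0.89·(-1.96)²/(0.05−0.11)² = 104.5.
At s = 104.5: P(θ<0.05) ≈ 0.009. Adjusting to match 0.025 gives s ≈ 74.56.
So α = 0.11·74.56 ≈ 8.20, β = 0.89·74.56 ≈ 66.36.

α ≈ 8.20, β ≈ 66.36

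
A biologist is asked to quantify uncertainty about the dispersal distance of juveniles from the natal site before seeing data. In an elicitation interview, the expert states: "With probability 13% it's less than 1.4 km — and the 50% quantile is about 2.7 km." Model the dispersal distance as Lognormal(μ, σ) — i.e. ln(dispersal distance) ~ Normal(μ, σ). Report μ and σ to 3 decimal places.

μ ≈ 0.993, σ ≈ 0.583

If T ~ Lognormal(μ,σ) then ln T ~ Normal(μ,σ), so the p-quantile of ln T is μ + z_p·σ.
ln(1.4) = 0.3365 and ln(2.7) = 0.9933; z_{0.13} = -1.126, z_{0.5} = 0.
σ = (0.9933 − 0.3365)/(0 − (-1.126)) = 0.583.
μ = 0.3365 − (-1.126)·0.583 = 0.993.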